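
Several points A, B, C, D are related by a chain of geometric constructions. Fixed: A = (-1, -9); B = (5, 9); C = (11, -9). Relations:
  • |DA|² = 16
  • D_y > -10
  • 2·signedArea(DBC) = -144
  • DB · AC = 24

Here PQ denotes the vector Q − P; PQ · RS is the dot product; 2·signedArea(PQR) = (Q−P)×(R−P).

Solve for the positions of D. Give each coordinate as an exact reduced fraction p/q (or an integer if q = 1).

1. D_x = 3  [2·signedArea(DBC) = -144 ∩ DB · AC = 24]
2. D_y = -9  [2·signedArea(DBC) = -144 ∩ DB · AC = 24]
   → D = (3, -9)

D = (3, -9)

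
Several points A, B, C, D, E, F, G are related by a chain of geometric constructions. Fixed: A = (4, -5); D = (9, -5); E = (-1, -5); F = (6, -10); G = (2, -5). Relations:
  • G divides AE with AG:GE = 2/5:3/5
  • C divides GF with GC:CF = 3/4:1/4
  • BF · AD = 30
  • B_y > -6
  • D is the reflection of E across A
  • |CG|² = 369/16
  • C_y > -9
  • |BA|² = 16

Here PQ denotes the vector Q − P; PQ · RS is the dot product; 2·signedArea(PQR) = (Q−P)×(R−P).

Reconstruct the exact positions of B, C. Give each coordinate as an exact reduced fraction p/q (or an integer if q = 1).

B = (0, -5)
C = (5, -35/4)

1. B_x = 0  [BF · AD = 30]
2. B_y = -5  [|BA|² = 16]
   → B = (0, -5)
3. C_x = 5  [C divides GF with GC:CF = 3/4:1/4]
4. C_y = -35/4  [C divides GF with GC:CF = 3/4:1/4]
   → C = (5, -35/4)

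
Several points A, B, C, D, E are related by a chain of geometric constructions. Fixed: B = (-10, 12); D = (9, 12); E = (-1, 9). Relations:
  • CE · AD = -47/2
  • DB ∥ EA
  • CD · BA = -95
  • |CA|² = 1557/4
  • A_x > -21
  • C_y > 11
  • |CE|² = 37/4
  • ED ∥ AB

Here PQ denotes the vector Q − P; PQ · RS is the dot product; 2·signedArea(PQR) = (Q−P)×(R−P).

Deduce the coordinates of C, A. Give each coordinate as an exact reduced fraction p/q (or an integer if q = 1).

1. A_x = -20  [ED ∥ AB ∩ DB ∥ EA]
2. A_y = 9  [ED ∥ AB ∩ DB ∥ EA]
   → A = (-20, 9)
3. C_x = -1/2  [CD · BA = -95 ∩ CE · AD = -47/2]
4. C_y = 12  [CD · BA = -95 ∩ CE · AD = -47/2]
   → C = (-1/2, 12)

A = (-20, 9)
C = (-1/2, 12)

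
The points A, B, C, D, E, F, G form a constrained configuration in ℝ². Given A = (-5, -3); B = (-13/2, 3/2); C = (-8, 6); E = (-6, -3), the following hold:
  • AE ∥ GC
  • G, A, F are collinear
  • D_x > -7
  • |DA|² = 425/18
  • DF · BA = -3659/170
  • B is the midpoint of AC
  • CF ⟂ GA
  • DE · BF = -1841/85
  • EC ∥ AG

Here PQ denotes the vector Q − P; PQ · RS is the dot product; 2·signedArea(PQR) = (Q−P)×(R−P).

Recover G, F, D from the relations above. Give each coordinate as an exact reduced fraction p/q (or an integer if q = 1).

D = (-41/6, 3/2)
F = (-599/85, 528/85)
G = (-7, 6)

1. G_x = -7  [AE ∥ GC ∩ EC ∥ AG]
2. G_y = 6  [AE ∥ GC ∩ EC ∥ AG]
   → G = (-7, 6)
3. F_x = -599/85  [G, A, F are collinear ∩ CF ⟂ GA]
4. F_y = 528/85  [G, A, F are collinear ∩ CF ⟂ GA]
   → F = (-599/85, 528/85)
5. D_x = -41/6  [DE · BF = -1841/85 ∩ DF · BA = -3659/170]
6. D_y = 3/2  [DE · BF = -1841/85 ∩ DF · BA = -3659/170]
   → D = (-41/6, 3/2)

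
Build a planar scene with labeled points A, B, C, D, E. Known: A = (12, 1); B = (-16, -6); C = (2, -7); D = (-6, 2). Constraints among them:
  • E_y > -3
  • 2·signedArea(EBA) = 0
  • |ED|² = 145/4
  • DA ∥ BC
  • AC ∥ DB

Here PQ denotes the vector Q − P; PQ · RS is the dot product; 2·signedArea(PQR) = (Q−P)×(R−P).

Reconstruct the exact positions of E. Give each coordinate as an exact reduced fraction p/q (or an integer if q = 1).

1. E_x = -2  [line -7·x + 28·y + 56 = 0 ∩ |ED|² = 145/4]
2. E_y = -5/2  [line -7·x + 28·y + 56 = 0 ∩ |ED|² = 145/4]
   → E = (-2, -5/2)

E = (-2, -5/2)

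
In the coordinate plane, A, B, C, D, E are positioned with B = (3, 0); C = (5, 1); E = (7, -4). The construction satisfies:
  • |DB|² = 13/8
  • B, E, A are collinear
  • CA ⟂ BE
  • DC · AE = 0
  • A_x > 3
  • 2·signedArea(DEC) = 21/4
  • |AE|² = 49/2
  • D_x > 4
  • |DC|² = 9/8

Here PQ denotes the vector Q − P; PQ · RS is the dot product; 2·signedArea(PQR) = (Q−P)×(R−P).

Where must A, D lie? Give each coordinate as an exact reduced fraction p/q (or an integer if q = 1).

1. A_x = 7/2  [B, E, A are collinear ∩ CA ⟂ BE]
2. A_y = -1/2  [B, E, A are collinear ∩ CA ⟂ BE]
   → A = (7/2, -1/2)
3. D_x = 17/4  [DC · AE = 0 ∩ 2·signedArea(DEC) = 21/4]
4. D_y = 1/4  [DC · AE = 0 ∩ 2·signedArea(DEC) = 21/4]
   → D = (17/4, 1/4)

A = (7/2, -1/2)
D = (17/4, 1/4)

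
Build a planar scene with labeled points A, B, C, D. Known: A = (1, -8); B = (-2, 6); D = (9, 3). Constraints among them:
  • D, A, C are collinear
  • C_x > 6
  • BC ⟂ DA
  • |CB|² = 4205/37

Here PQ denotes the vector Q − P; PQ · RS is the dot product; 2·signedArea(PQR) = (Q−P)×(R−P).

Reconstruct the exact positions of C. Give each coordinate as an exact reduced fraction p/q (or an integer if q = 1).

C = (245/37, -10/37)

1. C_x = 245/37  [D, A, C are collinear ∩ BC ⟂ DA]
2. C_y = -10/37  [D, A, C are collinear ∩ BC ⟂ DA]
   → C = (245/37, -10/37)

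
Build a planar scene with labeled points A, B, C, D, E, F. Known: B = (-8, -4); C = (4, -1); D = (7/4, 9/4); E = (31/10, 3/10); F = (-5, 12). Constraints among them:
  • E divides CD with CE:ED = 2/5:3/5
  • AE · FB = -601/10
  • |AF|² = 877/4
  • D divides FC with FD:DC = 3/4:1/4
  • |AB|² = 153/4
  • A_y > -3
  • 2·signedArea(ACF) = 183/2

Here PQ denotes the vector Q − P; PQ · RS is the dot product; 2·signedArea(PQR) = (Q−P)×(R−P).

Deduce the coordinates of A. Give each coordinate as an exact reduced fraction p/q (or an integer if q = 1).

A = (-2, -5/2)

1. A_x = -2  [AE · FB = -601/10 ∩ 2·signedArea(ACF) = 183/2]
2. A_y = -5/2  [AE · FB = -601/10 ∩ 2·signedArea(ACF) = 183/2]
   → A = (-2, -5/2)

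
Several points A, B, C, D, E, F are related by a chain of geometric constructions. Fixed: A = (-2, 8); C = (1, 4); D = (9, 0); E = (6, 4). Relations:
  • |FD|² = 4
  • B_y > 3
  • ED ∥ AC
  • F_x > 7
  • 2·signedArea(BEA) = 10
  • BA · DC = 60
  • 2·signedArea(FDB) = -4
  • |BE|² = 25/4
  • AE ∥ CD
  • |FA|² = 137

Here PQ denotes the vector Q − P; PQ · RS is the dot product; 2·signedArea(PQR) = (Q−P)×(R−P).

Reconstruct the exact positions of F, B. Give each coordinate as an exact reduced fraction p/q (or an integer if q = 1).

1. B_x = 7/2  [2·signedArea(BEA) = 10 ∩ BA · DC = 60]
2. B_y = 4  [2·signedArea(BEA) = 10 ∩ BA · DC = 60]
   → B = (7/2, 4)
3. F_x = 39/5  [line -4·x + -11/2·y + 40 = 0 ∩ |FA|² = 137]
4. F_y = 8/5  [line -4·x + -11/2·y + 40 = 0 ∩ |FA|² = 137]
   → F = (39/5, 8/5)

B = (7/2, 4)
F = (39/5, 8/5)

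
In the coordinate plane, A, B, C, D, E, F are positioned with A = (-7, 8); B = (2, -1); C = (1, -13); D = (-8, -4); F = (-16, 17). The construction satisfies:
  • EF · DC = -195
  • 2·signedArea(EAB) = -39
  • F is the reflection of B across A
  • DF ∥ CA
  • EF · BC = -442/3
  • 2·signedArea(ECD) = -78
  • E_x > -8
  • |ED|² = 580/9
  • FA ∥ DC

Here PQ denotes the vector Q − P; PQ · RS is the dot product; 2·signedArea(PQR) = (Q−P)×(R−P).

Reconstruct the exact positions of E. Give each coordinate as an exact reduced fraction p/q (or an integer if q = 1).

E = (-22/3, 4)

1. E_x = -22/3  [2·signedArea(ECD) = -78 ∩ EF · DC = -195]
2. E_y = 4  [2·signedArea(ECD) = -78 ∩ EF · DC = -195]
   → E = (-22/3, 4)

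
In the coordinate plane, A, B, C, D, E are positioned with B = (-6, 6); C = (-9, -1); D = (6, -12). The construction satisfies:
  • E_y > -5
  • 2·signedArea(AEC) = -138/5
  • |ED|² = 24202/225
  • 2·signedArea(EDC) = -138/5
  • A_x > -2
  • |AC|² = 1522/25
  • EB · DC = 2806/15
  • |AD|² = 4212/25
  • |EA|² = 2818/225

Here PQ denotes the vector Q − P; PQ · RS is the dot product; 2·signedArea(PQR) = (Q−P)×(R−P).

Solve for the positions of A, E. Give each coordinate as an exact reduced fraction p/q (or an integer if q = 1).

A = (-6/5, -6/5)
E = (-7/5, -71/15)

1. E_x = -7/5  [2·signedArea(EDC) = -138/5 ∩ EB · DC = 2806/15]
2. E_y = -71/15  [2·signedArea(EDC) = -138/5 ∩ EB · DC = 2806/15]
   → E = (-7/5, -71/15)
3. A_x = -6/5  [line -56/15·x + -38/5·y + -68/5 = 0 ∩ |AC|² = 1522/25]
4. A_y = -6/5  [line -56/15·x + -38/5·y + -68/5 = 0 ∩ |AC|² = 1522/25]
   → A = (-6/5, -6/5)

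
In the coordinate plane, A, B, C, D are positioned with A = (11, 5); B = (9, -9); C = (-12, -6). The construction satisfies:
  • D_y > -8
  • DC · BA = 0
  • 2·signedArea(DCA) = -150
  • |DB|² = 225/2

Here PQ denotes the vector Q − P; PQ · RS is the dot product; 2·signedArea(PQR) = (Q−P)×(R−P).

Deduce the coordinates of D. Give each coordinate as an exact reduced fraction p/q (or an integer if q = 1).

D = (-3/2, -15/2)

1. D_x = -3/2  [DC · BA = 0 ∩ 2·signedArea(DCA) = -150]
2. D_y = -15/2  [DC · BA = 0 ∩ 2·signedArea(DCA) = -150]
   → D = (-3/2, -15/2)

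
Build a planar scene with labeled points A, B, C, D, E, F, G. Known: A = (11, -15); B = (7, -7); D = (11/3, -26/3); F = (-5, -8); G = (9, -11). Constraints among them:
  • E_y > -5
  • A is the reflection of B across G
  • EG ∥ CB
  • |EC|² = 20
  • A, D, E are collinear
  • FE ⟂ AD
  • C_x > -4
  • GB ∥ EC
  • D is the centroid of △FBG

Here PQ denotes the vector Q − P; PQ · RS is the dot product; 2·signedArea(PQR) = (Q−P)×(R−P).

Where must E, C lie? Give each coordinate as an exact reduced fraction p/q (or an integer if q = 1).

C = (-613/169, -16/169)
E = (-275/169, -692/169)

1. E_x = -275/169  [A, D, E are collinear ∩ FE ⟂ AD]
2. E_y = -692/169  [A, D, E are collinear ∩ FE ⟂ AD]
   → E = (-275/169, -692/169)
3. C_x = -613/169  [EG ∥ CB ∩ GB ∥ EC]
4. C_y = -16/169  [EG ∥ CB ∩ GB ∥ EC]
   → C = (-613/169, -16/169)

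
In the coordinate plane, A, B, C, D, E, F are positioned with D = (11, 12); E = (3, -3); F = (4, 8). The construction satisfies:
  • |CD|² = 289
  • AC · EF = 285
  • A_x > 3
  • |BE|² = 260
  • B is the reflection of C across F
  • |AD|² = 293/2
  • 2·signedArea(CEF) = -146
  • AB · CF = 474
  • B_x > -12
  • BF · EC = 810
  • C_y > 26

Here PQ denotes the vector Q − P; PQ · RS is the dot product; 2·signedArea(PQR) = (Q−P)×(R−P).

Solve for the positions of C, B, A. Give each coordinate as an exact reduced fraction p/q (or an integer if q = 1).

A = (7/2, 5/2)
B = (-11, -11)
C = (19, 27)

1. C_x = 19  [line -11·x + 1·y + 182 = 0 ∩ |CD|² = 289]
2. C_y = 27  [line -11·x + 1·y + 182 = 0 ∩ |CD|² = 289]
   → C = (19, 27)
3. B_x = -11  [B is the reflection of C across F]
4. B_y = -11  [B is the reflection of C across F]
   → B = (-11, -11)
5. A_x = 7/2  [AC · EF = 285 ∩ AB · CF = 474]
6. A_y = 5/2  [AC · EF = 285 ∩ AB · CF = 474]
   → A = (7/2, 5/2)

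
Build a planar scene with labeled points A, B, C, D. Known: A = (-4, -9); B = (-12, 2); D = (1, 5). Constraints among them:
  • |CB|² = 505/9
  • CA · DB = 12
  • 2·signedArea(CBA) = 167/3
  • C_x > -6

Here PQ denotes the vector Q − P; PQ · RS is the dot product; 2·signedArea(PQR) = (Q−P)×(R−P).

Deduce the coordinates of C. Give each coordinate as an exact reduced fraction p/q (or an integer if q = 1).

C = (-5, -2/3)

1. C_x = -5  [2·signedArea(CBA) = 167/3 ∩ CA · DB = 12]
2. C_y = -2/3  [2·signedArea(CBA) = 167/3 ∩ CA · DB = 12]
   → C = (-5, -2/3)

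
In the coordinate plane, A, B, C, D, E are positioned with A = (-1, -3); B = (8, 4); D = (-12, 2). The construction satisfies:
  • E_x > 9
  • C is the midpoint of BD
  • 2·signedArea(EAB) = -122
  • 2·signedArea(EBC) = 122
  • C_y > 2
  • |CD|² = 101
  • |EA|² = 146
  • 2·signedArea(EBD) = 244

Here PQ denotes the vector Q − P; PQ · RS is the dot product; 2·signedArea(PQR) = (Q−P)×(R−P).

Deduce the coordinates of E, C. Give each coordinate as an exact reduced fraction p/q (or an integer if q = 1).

1. E_x = 10  [2·signedArea(EBD) = 244 ∩ 2·signedArea(EAB) = -122]
2. E_y = -8  [2·signedArea(EBD) = 244 ∩ 2·signedArea(EAB) = -122]
   → E = (10, -8)
3. C_x = -2  [2·signedArea(EBC) = 122 ∩ C is the midpoint of BD]
4. C_y = 3  [2·signedArea(EBC) = 122 ∩ C is the midpoint of BD]
   → C = (-2, 3)

C = (-2, 3)
E = (10, -8)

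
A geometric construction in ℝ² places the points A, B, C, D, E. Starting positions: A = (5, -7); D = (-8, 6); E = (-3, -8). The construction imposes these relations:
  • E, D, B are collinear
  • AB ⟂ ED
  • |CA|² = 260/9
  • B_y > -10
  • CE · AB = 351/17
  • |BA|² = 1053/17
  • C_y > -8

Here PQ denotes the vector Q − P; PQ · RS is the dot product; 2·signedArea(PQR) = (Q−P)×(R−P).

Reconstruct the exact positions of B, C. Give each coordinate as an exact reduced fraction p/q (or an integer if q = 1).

1. B_x = -41/17  [E, D, B are collinear ∩ AB ⟂ ED]
2. B_y = -164/17  [E, D, B are collinear ∩ AB ⟂ ED]
   → B = (-41/17, -164/17)
3. C_x = -1/3  [line 126/17·x + 45/17·y + 387/17 = 0 ∩ |CA|² = 260/9]
4. C_y = -23/3  [line 126/17·x + 45/17·y + 387/17 = 0 ∩ |CA|² = 260/9]
   → C = (-1/3, -23/3)

B = (-41/17, -164/17)
C = (-1/3, -23/3)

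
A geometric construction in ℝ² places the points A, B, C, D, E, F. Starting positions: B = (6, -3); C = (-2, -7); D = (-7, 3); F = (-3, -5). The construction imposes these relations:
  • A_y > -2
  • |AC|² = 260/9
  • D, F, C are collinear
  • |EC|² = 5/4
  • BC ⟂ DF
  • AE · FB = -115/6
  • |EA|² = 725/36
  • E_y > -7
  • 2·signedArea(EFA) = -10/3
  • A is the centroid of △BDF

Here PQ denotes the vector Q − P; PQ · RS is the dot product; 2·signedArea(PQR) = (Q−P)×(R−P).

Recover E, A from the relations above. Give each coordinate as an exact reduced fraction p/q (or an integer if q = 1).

A = (-4/3, -5/3)
E = (-5/2, -6)

1. A_x = -4/3  [A is the centroid of △BDF]
2. A_y = -5/3  [A is the centroid of △BDF]
   → A = (-4/3, -5/3)
3. E_x = -5/2  [2·signedArea(EFA) = -10/3 ∩ AE · FB = -115/6]
4. E_y = -6  [2·signedArea(EFA) = -10/3 ∩ AE · FB = -115/6]
   → E = (-5/2, -6)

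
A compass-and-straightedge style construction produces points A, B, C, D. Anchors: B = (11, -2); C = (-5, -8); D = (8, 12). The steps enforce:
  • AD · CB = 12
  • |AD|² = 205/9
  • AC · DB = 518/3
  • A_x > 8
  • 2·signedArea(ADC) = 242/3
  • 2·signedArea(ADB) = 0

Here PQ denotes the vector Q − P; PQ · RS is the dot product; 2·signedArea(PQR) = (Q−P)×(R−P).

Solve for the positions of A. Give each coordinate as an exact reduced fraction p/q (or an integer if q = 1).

A = (9, 22/3)

1. A_x = 9  [2·signedArea(ADB) = 0 ∩ AD · CB = 12]
2. A_y = 22/3  [2·signedArea(ADB) = 0 ∩ AD · CB = 12]
   → A = (9, 22/3)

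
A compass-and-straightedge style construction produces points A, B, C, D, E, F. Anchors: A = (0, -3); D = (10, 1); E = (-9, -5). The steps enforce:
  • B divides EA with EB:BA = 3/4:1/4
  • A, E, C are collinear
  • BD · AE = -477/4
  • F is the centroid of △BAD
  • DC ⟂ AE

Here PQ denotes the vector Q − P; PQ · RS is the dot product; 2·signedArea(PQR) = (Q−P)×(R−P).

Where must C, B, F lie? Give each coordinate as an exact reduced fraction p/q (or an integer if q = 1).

B = (-9/4, -7/2)
C = (882/85, -59/85)
F = (31/12, -11/6)

1. C_x = 882/85  [A, E, C are collinear ∩ DC ⟂ AE]
2. C_y = -59/85  [A, E, C are collinear ∩ DC ⟂ AE]
   → C = (882/85, -59/85)
3. B_x = -9/4  [B divides EA with EB:BA = 3/4:1/4]
4. B_y = -7/2  [B divides EA with EB:BA = 3/4:1/4]
   → B = (-9/4, -7/2)
5. F_x = 31/12  [F is the centroid of △BAD]
6. F_y = -11/6  [F is the centroid of △BAD]
   → F = (31/12, -11/6)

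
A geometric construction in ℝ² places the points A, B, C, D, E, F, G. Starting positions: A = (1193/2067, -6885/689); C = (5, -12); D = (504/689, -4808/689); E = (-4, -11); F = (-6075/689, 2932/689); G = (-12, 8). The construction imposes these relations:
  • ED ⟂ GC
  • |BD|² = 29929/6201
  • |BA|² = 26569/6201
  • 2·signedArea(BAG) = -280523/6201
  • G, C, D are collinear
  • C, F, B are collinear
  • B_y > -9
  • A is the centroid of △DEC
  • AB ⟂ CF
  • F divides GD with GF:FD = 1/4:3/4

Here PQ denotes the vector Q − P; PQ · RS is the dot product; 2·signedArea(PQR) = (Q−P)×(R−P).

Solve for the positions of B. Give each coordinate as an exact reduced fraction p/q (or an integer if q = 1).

B = (4453/2067, -17884/2067)

1. B_x = 4453/2067  [C, F, B are collinear ∩ AB ⟂ CF]
2. B_y = -17884/2067  [C, F, B are collinear ∩ AB ⟂ CF]
   → B = (4453/2067, -17884/2067)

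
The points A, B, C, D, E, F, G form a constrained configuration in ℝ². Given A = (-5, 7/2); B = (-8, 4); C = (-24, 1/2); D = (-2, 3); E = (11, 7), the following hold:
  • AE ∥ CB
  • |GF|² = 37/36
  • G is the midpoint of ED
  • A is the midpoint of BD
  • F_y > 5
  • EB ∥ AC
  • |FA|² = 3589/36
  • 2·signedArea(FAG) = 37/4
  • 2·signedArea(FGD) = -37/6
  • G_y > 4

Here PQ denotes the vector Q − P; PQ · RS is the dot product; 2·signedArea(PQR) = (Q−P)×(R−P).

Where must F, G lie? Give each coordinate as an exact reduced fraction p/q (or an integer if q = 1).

1. G_x = 9/2  [G is the midpoint of ED]
2. G_y = 5  [G is the midpoint of ED]
   → G = (9/2, 5)
3. F_x = 14/3  [2·signedArea(FGD) = -37/6 ∩ 2·signedArea(FAG) = 37/4]
4. F_y = 6  [2·signedArea(FGD) = -37/6 ∩ 2·signedArea(FAG) = 37/4]
   → F = (14/3, 6)

F = (14/3, 6)
G = (9/2, 5)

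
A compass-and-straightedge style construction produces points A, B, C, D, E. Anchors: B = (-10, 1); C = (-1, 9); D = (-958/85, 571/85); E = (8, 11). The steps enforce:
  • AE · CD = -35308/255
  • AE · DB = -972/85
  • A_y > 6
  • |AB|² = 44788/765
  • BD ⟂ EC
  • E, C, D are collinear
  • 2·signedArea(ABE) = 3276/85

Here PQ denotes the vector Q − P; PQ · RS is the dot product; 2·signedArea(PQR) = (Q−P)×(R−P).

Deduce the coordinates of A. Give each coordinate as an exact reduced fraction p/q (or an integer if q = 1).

1. A_x = -376/85  [AE · DB = -972/85 ∩ 2·signedArea(ABE) = 3276/85]
2. A_y = 1591/255  [AE · DB = -972/85 ∩ 2·signedArea(ABE) = 3276/85]
   → A = (-376/85, 1591/255)

A = (-376/85, 1591/255)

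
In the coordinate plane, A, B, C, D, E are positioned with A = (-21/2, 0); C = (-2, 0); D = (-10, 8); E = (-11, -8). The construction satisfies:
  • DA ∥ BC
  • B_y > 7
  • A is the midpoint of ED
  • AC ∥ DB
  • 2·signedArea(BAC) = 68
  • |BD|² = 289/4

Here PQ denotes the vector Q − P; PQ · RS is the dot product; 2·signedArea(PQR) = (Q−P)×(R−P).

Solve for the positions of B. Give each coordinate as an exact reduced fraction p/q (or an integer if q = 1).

1. B_x = -3/2  [DA ∥ BC ∩ AC ∥ DB]
2. B_y = 8  [DA ∥ BC ∩ AC ∥ DB]
   → B = (-3/2, 8)

B = (-3/2, 8)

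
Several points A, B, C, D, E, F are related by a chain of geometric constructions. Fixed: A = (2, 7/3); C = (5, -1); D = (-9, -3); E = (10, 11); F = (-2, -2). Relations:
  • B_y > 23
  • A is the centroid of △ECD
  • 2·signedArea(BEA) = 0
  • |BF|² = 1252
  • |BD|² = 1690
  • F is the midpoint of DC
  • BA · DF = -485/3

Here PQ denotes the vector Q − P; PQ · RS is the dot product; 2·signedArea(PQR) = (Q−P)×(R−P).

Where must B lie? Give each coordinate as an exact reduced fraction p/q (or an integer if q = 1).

B = (22, 24)

1. B_x = 22  [2·signedArea(BEA) = 0 ∩ BA · DF = -485/3]
2. B_y = 24  [2·signedArea(BEA) = 0 ∩ BA · DF = -485/3]
   → B = (22, 24)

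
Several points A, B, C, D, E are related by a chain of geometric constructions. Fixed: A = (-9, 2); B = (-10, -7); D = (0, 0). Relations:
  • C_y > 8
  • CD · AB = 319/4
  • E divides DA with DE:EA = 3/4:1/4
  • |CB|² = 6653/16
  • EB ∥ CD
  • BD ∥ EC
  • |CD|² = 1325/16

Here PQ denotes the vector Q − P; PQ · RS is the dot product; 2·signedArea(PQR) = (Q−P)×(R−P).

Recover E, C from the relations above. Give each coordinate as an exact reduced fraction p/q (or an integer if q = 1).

C = (13/4, 17/2)
E = (-27/4, 3/2)

1. E_x = -27/4  [E divides DA with DE:EA = 3/4:1/4]
2. E_y = 3/2  [E divides DA with DE:EA = 3/4:1/4]
   → E = (-27/4, 3/2)
3. C_x = 13/4  [EB ∥ CD ∩ BD ∥ EC]
4. C_y = 17/2  [EB ∥ CD ∩ BD ∥ EC]
   → C = (13/4, 17/2)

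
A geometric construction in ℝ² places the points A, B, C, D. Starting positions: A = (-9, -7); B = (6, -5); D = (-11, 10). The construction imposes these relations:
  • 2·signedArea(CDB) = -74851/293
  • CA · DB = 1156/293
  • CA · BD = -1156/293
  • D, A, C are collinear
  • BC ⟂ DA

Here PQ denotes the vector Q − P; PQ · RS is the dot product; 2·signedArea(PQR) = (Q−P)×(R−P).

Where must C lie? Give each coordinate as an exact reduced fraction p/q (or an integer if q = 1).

1. C_x = -2645/293  [D, A, C are collinear ∩ BC ⟂ DA]
2. C_y = -1983/293  [D, A, C are collinear ∩ BC ⟂ DA]
   → C = (-2645/293, -1983/293)

C = (-2645/293, -1983/293)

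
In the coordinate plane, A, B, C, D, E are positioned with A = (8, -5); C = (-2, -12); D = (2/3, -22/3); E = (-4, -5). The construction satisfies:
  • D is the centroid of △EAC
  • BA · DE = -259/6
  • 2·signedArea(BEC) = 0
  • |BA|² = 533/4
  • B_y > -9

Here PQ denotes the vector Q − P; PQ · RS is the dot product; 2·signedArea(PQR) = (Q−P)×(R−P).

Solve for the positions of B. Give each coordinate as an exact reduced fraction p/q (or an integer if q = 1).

B = (-3, -17/2)

1. B_x = -3  [2·signedArea(BEC) = 0 ∩ BA · DE = -259/6]
2. B_y = -17/2  [2·signedArea(BEC) = 0 ∩ BA · DE = -259/6]
   → B = (-3, -17/2)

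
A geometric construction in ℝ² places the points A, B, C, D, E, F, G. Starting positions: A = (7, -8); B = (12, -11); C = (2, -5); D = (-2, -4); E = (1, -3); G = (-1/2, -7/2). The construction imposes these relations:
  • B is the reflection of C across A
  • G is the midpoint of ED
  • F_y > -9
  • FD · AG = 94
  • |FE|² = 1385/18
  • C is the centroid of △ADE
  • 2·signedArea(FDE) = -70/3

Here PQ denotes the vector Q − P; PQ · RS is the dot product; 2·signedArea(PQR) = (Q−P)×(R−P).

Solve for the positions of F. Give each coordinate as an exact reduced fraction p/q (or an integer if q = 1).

1. F_x = 47/6  [2·signedArea(FDE) = -70/3 ∩ FD · AG = 94]
2. F_y = -17/2  [2·signedArea(FDE) = -70/3 ∩ FD · AG = 94]
   → F = (47/6, -17/2)

F = (47/6, -17/2)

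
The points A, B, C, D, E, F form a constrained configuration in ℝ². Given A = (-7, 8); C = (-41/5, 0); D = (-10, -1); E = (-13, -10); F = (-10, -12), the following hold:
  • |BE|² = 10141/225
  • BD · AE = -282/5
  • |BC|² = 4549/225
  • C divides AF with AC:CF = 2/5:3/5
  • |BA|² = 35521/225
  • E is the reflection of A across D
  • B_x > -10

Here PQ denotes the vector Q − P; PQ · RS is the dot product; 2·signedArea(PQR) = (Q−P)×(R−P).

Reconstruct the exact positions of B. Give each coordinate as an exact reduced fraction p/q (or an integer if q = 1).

1. B_x = -47/5  [line 6·x + 18·y + 672/5 = 0 ∩ |BE|² = 10141/225]
2. B_y = -13/3  [line 6·x + 18·y + 672/5 = 0 ∩ |BE|² = 10141/225]
   → B = (-47/5, -13/3)

B = (-47/5, -13/3)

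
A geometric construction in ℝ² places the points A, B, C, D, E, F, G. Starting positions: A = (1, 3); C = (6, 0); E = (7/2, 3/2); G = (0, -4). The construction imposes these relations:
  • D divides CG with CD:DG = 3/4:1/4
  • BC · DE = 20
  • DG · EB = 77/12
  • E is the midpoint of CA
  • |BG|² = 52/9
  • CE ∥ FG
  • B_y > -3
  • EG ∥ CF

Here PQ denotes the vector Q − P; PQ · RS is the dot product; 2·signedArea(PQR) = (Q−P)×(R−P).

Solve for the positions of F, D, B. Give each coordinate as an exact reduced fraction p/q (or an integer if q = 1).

1. F_x = 5/2  [CE ∥ FG ∩ EG ∥ CF]
2. F_y = -11/2  [CE ∥ FG ∩ EG ∥ CF]
   → F = (5/2, -11/2)
3. D_x = 3/2  [D divides CG with CD:DG = 3/4:1/4]
4. D_y = -3  [D divides CG with CD:DG = 3/4:1/4]
   → D = (3/2, -3)
5. B_x = 2  [BC · DE = 20 ∩ DG · EB = 77/12]
6. B_y = -8/3  [BC · DE = 20 ∩ DG · EB = 77/12]
   → B = (2, -8/3)

B = (2, -8/3)
D = (3/2, -3)
F = (5/2, -11/2)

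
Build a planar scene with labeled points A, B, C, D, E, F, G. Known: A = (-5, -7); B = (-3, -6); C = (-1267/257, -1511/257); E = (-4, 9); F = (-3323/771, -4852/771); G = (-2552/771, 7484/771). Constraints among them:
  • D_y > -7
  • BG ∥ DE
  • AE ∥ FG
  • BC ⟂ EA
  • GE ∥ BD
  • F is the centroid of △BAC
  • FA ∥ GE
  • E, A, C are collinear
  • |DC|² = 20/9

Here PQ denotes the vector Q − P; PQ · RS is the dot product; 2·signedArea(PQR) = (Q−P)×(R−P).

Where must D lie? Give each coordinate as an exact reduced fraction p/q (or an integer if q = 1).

1. D_x = -2845/771  [BG ∥ DE ∩ GE ∥ BD]
2. D_y = -5171/771  [BG ∥ DE ∩ GE ∥ BD]
   → D = (-2845/771, -5171/771)

D = (-2845/771, -5171/771)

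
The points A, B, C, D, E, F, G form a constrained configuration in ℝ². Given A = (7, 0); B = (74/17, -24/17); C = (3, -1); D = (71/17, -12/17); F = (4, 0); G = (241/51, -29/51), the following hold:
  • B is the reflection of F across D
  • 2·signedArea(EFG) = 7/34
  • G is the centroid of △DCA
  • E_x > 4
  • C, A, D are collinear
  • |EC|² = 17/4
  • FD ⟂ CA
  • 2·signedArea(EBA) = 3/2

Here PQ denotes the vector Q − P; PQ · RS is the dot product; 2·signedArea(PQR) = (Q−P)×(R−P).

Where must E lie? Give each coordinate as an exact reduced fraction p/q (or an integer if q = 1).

E = (5, -1/2)

1. E_x = 5  [2·signedArea(EBA) = 3/2 ∩ 2·signedArea(EFG) = 7/34]
2. E_y = -1/2  [2·signedArea(EBA) = 3/2 ∩ 2·signedArea(EFG) = 7/34]
   → E = (5, -1/2)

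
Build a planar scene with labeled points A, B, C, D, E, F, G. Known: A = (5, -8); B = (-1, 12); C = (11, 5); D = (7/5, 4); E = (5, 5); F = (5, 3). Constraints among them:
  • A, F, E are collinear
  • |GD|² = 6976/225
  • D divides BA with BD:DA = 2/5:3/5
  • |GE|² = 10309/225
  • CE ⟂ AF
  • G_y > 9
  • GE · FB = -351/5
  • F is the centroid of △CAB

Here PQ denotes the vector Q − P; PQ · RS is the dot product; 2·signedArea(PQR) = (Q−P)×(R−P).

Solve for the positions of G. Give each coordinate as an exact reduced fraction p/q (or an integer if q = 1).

1. G_x = -1/5  [line 6·x + -9·y + 426/5 = 0 ∩ |GD|² = 6976/225]
2. G_y = 28/3  [line 6·x + -9·y + 426/5 = 0 ∩ |GD|² = 6976/225]
   → G = (-1/5, 28/3)

G = (-1/5, 28/3)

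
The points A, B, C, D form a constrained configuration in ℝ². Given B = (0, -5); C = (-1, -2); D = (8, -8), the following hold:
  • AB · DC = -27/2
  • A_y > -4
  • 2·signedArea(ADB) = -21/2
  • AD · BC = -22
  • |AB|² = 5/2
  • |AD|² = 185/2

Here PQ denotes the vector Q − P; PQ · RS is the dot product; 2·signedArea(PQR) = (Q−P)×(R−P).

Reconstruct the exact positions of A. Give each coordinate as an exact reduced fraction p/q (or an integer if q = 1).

1. A_x = -1/2  [2·signedArea(ADB) = -21/2 ∩ AD · BC = -22]
2. A_y = -7/2  [2·signedArea(ADB) = -21/2 ∩ AD · BC = -22]
   → A = (-1/2, -7/2)

A = (-1/2, -7/2)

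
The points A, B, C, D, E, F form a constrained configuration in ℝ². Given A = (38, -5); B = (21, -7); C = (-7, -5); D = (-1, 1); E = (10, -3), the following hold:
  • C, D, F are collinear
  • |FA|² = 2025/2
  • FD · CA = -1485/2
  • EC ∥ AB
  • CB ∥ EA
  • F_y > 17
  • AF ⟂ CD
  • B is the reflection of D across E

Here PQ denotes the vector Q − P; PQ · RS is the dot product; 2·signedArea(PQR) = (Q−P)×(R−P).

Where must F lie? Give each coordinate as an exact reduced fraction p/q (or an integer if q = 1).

F = (31/2, 35/2)

1. F_x = 31/2  [C, D, F are collinear ∩ AF ⟂ CD]
2. F_y = 35/2  [C, D, F are collinear ∩ AF ⟂ CD]
   → F = (31/2, 35/2)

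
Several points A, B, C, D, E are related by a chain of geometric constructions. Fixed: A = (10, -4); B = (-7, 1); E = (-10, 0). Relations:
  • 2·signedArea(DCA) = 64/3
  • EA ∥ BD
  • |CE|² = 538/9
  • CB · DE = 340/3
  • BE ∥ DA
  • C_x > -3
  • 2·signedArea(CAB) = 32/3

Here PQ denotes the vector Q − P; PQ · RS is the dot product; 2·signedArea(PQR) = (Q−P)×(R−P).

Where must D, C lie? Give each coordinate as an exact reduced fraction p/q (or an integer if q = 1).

1. D_x = 13  [BE ∥ DA ∩ EA ∥ BD]
2. D_y = -3  [BE ∥ DA ∩ EA ∥ BD]
   → D = (13, -3)
3. C_x = -7/3  [CB · DE = 340/3 ∩ 2·signedArea(CAB) = 32/3]
4. C_y = -1  [CB · DE = 340/3 ∩ 2·signedArea(CAB) = 32/3]
   → C = (-7/3, -1)

C = (-7/3, -1)
D = (13, -3)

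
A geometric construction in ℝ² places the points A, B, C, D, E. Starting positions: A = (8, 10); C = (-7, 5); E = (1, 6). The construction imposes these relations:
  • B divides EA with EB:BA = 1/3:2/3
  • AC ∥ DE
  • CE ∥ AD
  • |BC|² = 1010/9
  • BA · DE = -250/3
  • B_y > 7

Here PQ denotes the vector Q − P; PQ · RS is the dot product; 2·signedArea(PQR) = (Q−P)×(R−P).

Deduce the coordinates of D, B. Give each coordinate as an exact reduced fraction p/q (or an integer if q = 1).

B = (10/3, 22/3)
D = (16, 11)

1. D_x = 16  [AC ∥ DE ∩ CE ∥ AD]
2. D_y = 11  [AC ∥ DE ∩ CE ∥ AD]
   → D = (16, 11)
3. B_x = 10/3  [B divides EA with EB:BA = 1/3:2/3]
4. B_y = 22/3  [B divides EA with EB:BA = 1/3:2/3]
   → B = (10/3, 22/3)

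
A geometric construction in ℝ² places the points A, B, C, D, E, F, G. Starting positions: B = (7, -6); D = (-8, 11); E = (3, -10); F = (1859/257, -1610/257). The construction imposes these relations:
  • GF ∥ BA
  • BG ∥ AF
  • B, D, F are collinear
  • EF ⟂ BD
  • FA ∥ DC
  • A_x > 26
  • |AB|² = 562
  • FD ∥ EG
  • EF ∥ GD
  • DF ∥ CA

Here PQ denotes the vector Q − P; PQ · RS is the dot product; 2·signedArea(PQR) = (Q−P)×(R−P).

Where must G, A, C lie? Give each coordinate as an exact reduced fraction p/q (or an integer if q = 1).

A = (6802/257, -5019/257)
C = (2887/257, -582/257)
G = (-3144/257, 1867/257)

1. G_x = -3144/257  [EF ∥ GD ∩ FD ∥ EG]
2. G_y = 1867/257  [EF ∥ GD ∩ FD ∥ EG]
   → G = (-3144/257, 1867/257)
3. A_x = 6802/257  [BG ∥ AF ∩ GF ∥ BA]
4. A_y = -5019/257  [BG ∥ AF ∩ GF ∥ BA]
   → A = (6802/257, -5019/257)
5. C_x = 2887/257  [DF ∥ CA ∩ FA ∥ DC]
6. C_y = -582/257  [DF ∥ CA ∩ FA ∥ DC]
   → C = (2887/257, -582/257)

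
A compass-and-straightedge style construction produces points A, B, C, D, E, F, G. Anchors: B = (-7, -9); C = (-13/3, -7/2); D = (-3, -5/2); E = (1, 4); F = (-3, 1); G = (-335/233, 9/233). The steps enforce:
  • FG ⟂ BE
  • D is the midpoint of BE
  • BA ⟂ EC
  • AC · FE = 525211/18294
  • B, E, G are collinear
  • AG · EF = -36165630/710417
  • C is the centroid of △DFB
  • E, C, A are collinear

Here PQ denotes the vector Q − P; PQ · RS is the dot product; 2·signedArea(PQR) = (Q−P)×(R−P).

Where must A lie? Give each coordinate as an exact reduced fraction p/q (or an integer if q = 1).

1. A_x = -23863/3049  [E, C, A are collinear ∩ BA ⟂ EC]
2. A_y = -25649/3049  [E, C, A are collinear ∩ BA ⟂ EC]
   → A = (-23863/3049, -25649/3049)

A = (-23863/3049, -25649/3049)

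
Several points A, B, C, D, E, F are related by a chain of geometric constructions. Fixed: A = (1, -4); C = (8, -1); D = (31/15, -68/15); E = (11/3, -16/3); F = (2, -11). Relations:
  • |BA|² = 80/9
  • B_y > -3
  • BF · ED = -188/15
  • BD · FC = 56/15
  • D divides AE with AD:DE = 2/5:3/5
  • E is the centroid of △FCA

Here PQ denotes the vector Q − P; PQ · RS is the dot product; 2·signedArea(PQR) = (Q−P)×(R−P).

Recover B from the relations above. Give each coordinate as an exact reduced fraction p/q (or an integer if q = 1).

1. B_x = -5/3  [BF · ED = -188/15 ∩ BD · FC = 56/15]
2. B_y = -8/3  [BF · ED = -188/15 ∩ BD · FC = 56/15]
   → B = (-5/3, -8/3)

B = (-5/3, -8/3)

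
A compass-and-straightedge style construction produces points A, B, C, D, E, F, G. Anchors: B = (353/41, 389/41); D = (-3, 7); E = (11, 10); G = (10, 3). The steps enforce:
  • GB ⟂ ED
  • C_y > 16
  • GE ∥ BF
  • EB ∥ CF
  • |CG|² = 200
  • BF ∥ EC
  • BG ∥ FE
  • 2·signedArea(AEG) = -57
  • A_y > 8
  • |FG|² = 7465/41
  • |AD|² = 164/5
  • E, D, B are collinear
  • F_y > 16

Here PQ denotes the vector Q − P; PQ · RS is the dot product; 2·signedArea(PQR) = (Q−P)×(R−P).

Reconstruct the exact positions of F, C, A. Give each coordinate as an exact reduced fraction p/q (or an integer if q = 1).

1. F_x = 394/41  [BG ∥ FE ∩ GE ∥ BF]
2. F_y = 676/41  [BG ∥ FE ∩ GE ∥ BF]
   → F = (394/41, 676/41)
3. C_x = 12  [EB ∥ CF ∩ BF ∥ EC]
4. C_y = 17  [EB ∥ CF ∩ BF ∥ EC]
   → C = (12, 17)
5. A_x = 13/5  [line 7·x + -1·y + -10 = 0 ∩ |AD|² = 164/5]
6. A_y = 41/5  [line 7·x + -1·y + -10 = 0 ∩ |AD|² = 164/5]
   → A = (13/5, 41/5)

A = (13/5, 41/5)
C = (12, 17)
F = (394/41, 676/41)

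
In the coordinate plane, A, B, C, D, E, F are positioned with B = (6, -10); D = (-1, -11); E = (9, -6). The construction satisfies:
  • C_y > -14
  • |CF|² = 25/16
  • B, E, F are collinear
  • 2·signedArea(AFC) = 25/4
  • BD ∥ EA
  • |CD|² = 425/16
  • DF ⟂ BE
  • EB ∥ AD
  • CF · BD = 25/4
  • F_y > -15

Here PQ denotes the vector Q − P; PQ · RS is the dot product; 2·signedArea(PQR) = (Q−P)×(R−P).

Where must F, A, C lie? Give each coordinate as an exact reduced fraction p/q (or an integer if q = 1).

1. F_x = 3  [B, E, F are collinear ∩ DF ⟂ BE]
2. F_y = -14  [B, E, F are collinear ∩ DF ⟂ BE]
   → F = (3, -14)
3. A_x = 2  [EB ∥ AD ∩ BD ∥ EA]
4. A_y = -7  [EB ∥ AD ∩ BD ∥ EA]
   → A = (2, -7)
5. C_x = 15/4  [line 7·x + 1·y + -53/4 = 0 ∩ |CF|² = 25/16]
6. C_y = -13  [line 7·x + 1·y + -53/4 = 0 ∩ |CF|² = 25/16]
   → C = (15/4, -13)

A = (2, -7)
C = (15/4, -13)
F = (3, -14)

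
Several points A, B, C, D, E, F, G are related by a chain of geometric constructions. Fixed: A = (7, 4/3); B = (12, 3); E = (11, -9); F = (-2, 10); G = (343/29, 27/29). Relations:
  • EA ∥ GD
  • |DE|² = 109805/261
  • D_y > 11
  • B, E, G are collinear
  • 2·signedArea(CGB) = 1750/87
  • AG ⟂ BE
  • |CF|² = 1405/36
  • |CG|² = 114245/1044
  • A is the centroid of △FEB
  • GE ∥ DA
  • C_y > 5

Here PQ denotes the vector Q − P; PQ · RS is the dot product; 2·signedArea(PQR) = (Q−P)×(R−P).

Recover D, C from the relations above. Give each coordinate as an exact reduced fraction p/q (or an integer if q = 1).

C = (5/2, 17/3)
D = (227/29, 980/87)

1. D_x = 227/29  [GE ∥ DA ∩ EA ∥ GD]
2. D_y = 980/87  [GE ∥ DA ∩ EA ∥ GD]
   → D = (227/29, 980/87)
3. C_x = 5/2  [line -60/29·x + 5/29·y + 365/87 = 0 ∩ |CG|² = 114245/1044]
4. C_y = 17/3  [line -60/29·x + 5/29·y + 365/87 = 0 ∩ |CG|² = 114245/1044]
   → C = (5/2, 17/3)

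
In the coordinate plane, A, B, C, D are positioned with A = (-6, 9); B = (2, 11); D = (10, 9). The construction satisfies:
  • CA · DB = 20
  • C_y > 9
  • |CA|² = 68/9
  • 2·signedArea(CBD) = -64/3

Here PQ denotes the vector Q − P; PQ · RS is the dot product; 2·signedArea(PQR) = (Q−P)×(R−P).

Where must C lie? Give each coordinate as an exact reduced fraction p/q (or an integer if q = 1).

C = (-10/3, 29/3)

1. C_x = -10/3  [2·signedArea(CBD) = -64/3 ∩ CA · DB = 20]
2. C_y = 29/3  [2·signedArea(CBD) = -64/3 ∩ CA · DB = 20]
   → C = (-10/3, 29/3)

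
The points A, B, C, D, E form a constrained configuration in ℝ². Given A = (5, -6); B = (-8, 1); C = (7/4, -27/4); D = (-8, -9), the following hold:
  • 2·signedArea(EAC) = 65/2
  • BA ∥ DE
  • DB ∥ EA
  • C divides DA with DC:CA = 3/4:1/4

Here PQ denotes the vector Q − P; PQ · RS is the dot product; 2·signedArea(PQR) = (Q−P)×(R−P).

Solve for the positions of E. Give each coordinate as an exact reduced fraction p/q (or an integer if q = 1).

E = (5, -16)

1. E_x = 5  [DB ∥ EA ∩ BA ∥ DE]
2. E_y = -16  [DB ∥ EA ∩ BA ∥ DE]
   → E = (5, -16)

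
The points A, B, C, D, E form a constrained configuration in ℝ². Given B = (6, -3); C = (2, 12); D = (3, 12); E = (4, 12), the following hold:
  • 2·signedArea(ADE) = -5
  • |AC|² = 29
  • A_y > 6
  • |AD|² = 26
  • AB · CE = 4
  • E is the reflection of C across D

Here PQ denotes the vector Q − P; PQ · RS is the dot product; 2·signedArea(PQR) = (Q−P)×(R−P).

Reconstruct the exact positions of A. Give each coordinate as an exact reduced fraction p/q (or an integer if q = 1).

A = (4, 7)

1. A_x = 4  [2·signedArea(ADE) = -5 ∩ AB · CE = 4]
2. A_y = 7  [2·signedArea(ADE) = -5 ∩ AB · CE = 4]
   → A = (4, 7)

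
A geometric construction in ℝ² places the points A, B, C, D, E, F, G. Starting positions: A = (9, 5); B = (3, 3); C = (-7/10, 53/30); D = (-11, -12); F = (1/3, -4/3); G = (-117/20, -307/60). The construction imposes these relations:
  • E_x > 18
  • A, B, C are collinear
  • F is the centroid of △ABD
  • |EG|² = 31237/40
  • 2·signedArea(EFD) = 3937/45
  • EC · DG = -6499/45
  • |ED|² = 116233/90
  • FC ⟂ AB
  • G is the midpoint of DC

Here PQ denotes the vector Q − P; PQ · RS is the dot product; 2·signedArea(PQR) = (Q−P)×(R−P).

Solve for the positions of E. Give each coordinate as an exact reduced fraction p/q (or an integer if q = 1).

1. E_x = 187/10  [EC · DG = -6499/45 ∩ 2·signedArea(EFD) = 3937/45]
2. E_y = 247/30  [EC · DG = -6499/45 ∩ 2·signedArea(EFD) = 3937/45]
   → E = (187/10, 247/30)

E = (187/10, 247/30)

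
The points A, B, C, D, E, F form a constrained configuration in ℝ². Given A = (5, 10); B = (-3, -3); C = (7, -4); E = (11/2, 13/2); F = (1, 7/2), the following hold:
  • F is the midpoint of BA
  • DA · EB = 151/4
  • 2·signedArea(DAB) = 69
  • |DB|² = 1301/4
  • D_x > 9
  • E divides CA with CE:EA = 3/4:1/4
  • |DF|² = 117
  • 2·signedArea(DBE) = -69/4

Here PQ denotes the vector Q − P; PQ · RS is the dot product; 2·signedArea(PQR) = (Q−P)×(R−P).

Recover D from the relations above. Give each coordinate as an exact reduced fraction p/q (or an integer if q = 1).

1. D_x = 10  [2·signedArea(DAB) = 69 ∩ 2·signedArea(DBE) = -69/4]
2. D_y = 19/2  [2·signedArea(DAB) = 69 ∩ 2·signedArea(DBE) = -69/4]
   → D = (10, 19/2)

D = (10, 19/2)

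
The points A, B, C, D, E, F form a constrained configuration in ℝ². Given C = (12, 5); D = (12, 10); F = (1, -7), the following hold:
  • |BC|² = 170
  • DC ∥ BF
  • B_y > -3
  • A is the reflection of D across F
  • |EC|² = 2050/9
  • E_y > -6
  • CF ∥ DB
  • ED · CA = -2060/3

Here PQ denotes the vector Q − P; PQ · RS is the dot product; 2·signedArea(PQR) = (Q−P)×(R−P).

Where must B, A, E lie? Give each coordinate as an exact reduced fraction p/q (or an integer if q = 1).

1. B_x = 1  [DC ∥ BF ∩ CF ∥ DB]
2. B_y = -2  [DC ∥ BF ∩ CF ∥ DB]
   → B = (1, -2)
3. A_x = -10  [A is the reflection of D across F]
4. A_y = -24  [A is the reflection of D across F]
   → A = (-10, -24)
5. E_x = 1  [line 22·x + 29·y + 398/3 = 0 ∩ |EC|² = 2050/9]
6. E_y = -16/3  [line 22·x + 29·y + 398/3 = 0 ∩ |EC|² = 2050/9]
   → E = (1, -16/3)

A = (-10, -24)
B = (1, -2)
E = (1, -16/3)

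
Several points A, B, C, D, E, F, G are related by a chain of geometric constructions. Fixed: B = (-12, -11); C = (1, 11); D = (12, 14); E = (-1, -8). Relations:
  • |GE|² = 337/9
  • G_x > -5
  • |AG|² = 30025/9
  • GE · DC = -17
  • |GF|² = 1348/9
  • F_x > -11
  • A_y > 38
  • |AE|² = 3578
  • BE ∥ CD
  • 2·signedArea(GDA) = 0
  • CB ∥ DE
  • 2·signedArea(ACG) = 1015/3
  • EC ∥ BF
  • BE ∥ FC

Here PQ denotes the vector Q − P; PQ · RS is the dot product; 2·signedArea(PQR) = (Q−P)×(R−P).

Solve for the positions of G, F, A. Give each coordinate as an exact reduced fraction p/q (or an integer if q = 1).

A = (36, 39)
F = (-10, 8)
G = (-4, -8/3)

1. F_x = -10  [BE ∥ FC ∩ EC ∥ BF]
2. F_y = 8  [BE ∥ FC ∩ EC ∥ BF]
   → F = (-10, 8)
3. G_x = -4  [line 11·x + 3·y + 52 = 0 ∩ |GF|² = 1348/9]
4. G_y = -8/3  [line 11·x + 3·y + 52 = 0 ∩ |GF|² = 1348/9]
   → G = (-4, -8/3)
5. A_x = 36  [2·signedArea(GDA) = 0 ∩ 2·signedArea(ACG) = 1015/3]
6. A_y = 39  [2·signedArea(GDA) = 0 ∩ 2·signedArea(ACG) = 1015/3]
   → A = (36, 39)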